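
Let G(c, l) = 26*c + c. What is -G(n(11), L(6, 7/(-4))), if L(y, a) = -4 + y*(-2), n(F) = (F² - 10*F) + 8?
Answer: -513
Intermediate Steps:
n(F) = 8 + F² - 10*F
L(y, a) = -4 - 2*y
G(c, l) = 27*c
-G(n(11), L(6, 7/(-4))) = -27*(8 + 11² - 10*11) = -27*(8 + 121 - 110) = -27*19 = -1*513 = -513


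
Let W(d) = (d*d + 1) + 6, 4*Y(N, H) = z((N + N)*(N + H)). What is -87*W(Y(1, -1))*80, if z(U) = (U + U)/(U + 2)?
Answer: -48720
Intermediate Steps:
z(U) = 2*U/(2 + U) (z(U) = (2*U)/(2 + U) = 2*U/(2 + U))
Y(N, H) = N*(H + N)/(2 + 2*N*(H + N)) (Y(N, H) = (2*((N + N)*(N + H))/(2 + (N + N)*(N + H)))/4 = (2*((2*N)*(H + N))/(2 + (2*N)*(H + N)))/4 = (2*(2*N*(H + N))/(2 + 2*N*(H + N)))/4 = (4*N*(H + N)/(2 + 2*N*(H + N)))/4 = N*(H + N)/(2 + 2*N*(H + N)))
W(d) = 7 + d² (W(d) = (d² + 1) + 6 = (1 + d²) + 6 = 7 + d²)
-87*W(Y(1, -1))*80 = -87*(7 + ((½)*1*(-1 + 1)/(1 + 1*(-1 + 1)))²)*80 = -87*(7 + ((½)*1*0/(1 + 1*0))²)*80 = -87*(7 + ((½)*1*0/(1 + 0))²)*80 = -87*(7 + ((½)*1*0/1)²)*80 = -87*(7 + ((½)*1*1*0)²)*80 = -87*(7 + 0²)*80 = -87*(7 + 0)*80 = -87*7*80 = -609*80 = -48720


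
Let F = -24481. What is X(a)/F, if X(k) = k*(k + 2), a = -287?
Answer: -81795/24481 ≈ -3.3412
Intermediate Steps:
X(k) = k*(2 + k)
X(a)/F = -287*(2 - 287)/(-24481) = -287*(-285)*(-1/24481) = 81795*(-1/24481) = -81795/24481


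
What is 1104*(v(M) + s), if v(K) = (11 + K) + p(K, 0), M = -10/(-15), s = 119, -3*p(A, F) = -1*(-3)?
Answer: 143152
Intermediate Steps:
p(A, F) = -1 (p(A, F) = -(-1)*(-3)/3 = -⅓*3 = -1)
M = ⅔ (M = -10*(-1/15) = ⅔ ≈ 0.66667)
v(K) = 10 + K (v(K) = (11 + K) - 1 = 10 + K)
1104*(v(M) + s) = 1104*((10 + ⅔) + 119) = 1104*(32/3 + 119) = 1104*(389/3) = 143152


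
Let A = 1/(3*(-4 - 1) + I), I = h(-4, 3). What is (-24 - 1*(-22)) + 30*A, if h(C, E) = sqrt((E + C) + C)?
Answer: -91/23 - 3*I*sqrt(5)/23 ≈ -3.9565 - 0.29166*I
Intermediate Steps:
h(C, E) = sqrt(E + 2*C) (h(C, E) = sqrt((C + E) + C) = sqrt(E + 2*C))
I = I*sqrt(5) (I = sqrt(3 + 2*(-4)) = sqrt(3 - 8) = sqrt(-5) = I*sqrt(5) ≈ 2.2361*I)
A = 1/(-15 + I*sqrt(5)) (A = 1/(3*(-4 - 1) + I*sqrt(5)) = 1/(3*(-5) + I*sqrt(5)) = 1/(-15 + I*sqrt(5)) ≈ -0.065217 - 0.009722*I)
(-24 - 1*(-22)) + 30*A = (-24 - 1*(-22)) + 30*(-3/46 - I*sqrt(5)/230) = (-24 + 22) + (-45/23 - 3*I*sqrt(5)/23) = -2 + (-45/23 - 3*I*sqrt(5)/23) = -91/23 - 3*I*sqrt(5)/23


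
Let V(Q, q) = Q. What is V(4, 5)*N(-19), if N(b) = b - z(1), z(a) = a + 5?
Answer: -100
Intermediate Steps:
z(a) = 5 + a
N(b) = -6 + b (N(b) = b - (5 + 1) = b - 1*6 = b - 6 = -6 + b)
V(4, 5)*N(-19) = 4*(-6 - 19) = 4*(-25) = -100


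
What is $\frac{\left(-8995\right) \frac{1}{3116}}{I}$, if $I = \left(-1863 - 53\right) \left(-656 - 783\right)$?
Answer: $- \frac{8995}{8591198384} \approx -1.047 \cdot 10^{-6}$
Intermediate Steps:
$I = 2757124$ ($I = \left(-1916\right) \left(-1439\right) = 2757124$)
$\frac{\left(-8995\right) \frac{1}{3116}}{I} = \frac{\left(-8995\right) \frac{1}{3116}}{2757124} = \left(-8995\right) \frac{1}{3116} \cdot \frac{1}{2757124} = \left(- \frac{8995}{3116}\right) \frac{1}{2757124} = - \frac{8995}{8591198384}$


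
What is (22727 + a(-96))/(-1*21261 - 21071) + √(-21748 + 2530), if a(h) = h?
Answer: -22631/42332 + I*√19218 ≈ -0.53461 + 138.63*I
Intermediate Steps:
(22727 + a(-96))/(-1*21261 - 21071) + √(-21748 + 2530) = (22727 - 96)/(-1*21261 - 21071) + √(-21748 + 2530) = 22631/(-21261 - 21071) + √(-19218) = 22631/(-42332) + I*√19218 = 22631*(-1/42332) + I*√19218 = -22631/42332 + I*√19218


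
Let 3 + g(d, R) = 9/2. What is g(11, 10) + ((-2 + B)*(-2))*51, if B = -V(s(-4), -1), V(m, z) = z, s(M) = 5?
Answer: 207/2 ≈ 103.50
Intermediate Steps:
g(d, R) = 3/2 (g(d, R) = -3 + 9/2 = 3/2)
B = 1 (B = -1*(-1) = 1)
g(11, 10) + ((-2 + B)*(-2))*51 = 3/2 + ((-2 + 1)*(-2))*51 = 3/2 - 1*(-2)*51 = 3/2 + 2*51 = 3/2 + 102 = 207/2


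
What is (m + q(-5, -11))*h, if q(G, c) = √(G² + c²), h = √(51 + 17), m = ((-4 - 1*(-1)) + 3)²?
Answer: 2*√2482 ≈ 99.639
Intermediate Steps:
m = 0 (m = ((-4 + 1) + 3)² = (-3 + 3)² = 0² = 0)
h = 2*√17 (h = √68 = 2*√17 ≈ 8.2462)
(m + q(-5, -11))*h = (0 + √((-5)² + (-11)²))*(2*√17) = (0 + √(25 + 121))*(2*√17) = (0 + √146)*(2*√17) = √146*(2*√17) = 2*√2482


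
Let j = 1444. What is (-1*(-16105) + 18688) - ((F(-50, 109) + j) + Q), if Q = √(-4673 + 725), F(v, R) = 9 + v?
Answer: 33390 - 2*I*√987 ≈ 33390.0 - 62.833*I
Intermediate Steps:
Q = 2*I*√987 (Q = √(-3948) = 2*I*√987 ≈ 62.833*I)
(-1*(-16105) + 18688) - ((F(-50, 109) + j) + Q) = (-1*(-16105) + 18688) - (((9 - 50) + 1444) + 2*I*√987) = (16105 + 18688) - ((-41 + 1444) + 2*I*√987) = 34793 - (1403 + 2*I*√987) = 34793 + (-1403 - 2*I*√987) = 33390 - 2*I*√987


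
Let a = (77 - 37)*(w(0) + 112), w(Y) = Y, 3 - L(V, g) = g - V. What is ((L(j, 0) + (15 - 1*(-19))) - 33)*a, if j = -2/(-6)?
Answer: 58240/3 ≈ 19413.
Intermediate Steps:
j = 1/3 (j = -2*(-1/6) = 1/3 ≈ 0.33333)
L(V, g) = 3 + V - g (L(V, g) = 3 - (g - V) = 3 + (V - g) = 3 + V - g)
a = 4480 (a = (77 - 37)*(0 + 112) = 40*112 = 4480)
((L(j, 0) + (15 - 1*(-19))) - 33)*a = (((3 + 1/3 - 1*0) + (15 - 1*(-19))) - 33)*4480 = (((3 + 1/3 + 0) + (15 + 19)) - 33)*4480 = ((10/3 + 34) - 33)*4480 = (112/3 - 33)*4480 = (13/3)*4480 = 58240/3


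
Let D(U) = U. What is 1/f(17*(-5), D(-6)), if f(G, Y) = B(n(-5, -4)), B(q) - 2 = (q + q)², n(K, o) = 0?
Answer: ½ ≈ 0.50000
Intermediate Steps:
B(q) = 2 + 4*q² (B(q) = 2 + (q + q)² = 2 + (2*q)² = 2 + 4*q²)
f(G, Y) = 2 (f(G, Y) = 2 + 4*0² = 2 + 4*0 = 2 + 0 = 2)
1/f(17*(-5), D(-6)) = 1/2 = ½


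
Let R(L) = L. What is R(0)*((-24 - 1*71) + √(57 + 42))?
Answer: 0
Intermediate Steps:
R(0)*((-24 - 1*71) + √(57 + 42)) = 0*((-24 - 1*71) + √(57 + 42)) = 0*((-24 - 71) + √99) = 0*(-95 + 3*√11) = 0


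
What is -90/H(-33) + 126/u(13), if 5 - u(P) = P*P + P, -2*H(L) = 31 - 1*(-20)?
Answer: 2826/1003 ≈ 2.8175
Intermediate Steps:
H(L) = -51/2 (H(L) = -(31 - 1*(-20))/2 = -(31 + 20)/2 = -½*51 = -51/2)
u(P) = 5 - P - P² (u(P) = 5 - (P*P + P) = 5 - (P² + P) = 5 - (P + P²) = 5 + (-P - P²) = 5 - P - P²)
-90/H(-33) + 126/u(13) = -90/(-51/2) + 126/(5 - 1*13 - 1*13²) = -90*(-2/51) + 126/(5 - 13 - 1*169) = 60/17 + 126/(5 - 13 - 169) = 60/17 + 126/(-177) = 60/17 + 126*(-1/177) = 60/17 - 42/59 = 2826/1003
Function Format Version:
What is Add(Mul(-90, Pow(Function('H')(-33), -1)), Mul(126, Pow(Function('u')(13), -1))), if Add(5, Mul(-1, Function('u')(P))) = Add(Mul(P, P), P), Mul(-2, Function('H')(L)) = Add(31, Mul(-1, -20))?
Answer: Rational(2826, 1003) ≈ 2.8175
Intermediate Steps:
Function('H')(L) = Rational(-51, 2) (Function('H')(L) = Mul(Rational(-1, 2), Add(31, Mul(-1, -20))) = Mul(Rational(-1, 2), Add(31, 20)) = Mul(Rational(-1, 2), 51) = Rational(-51, 2))
Function('u')(P) = Add(5, Mul(-1, P), Mul(-1, Pow(P, 2))) (Function('u')(P) = Add(5, Mul(-1, Add(Mul(P, P), P))) = Add(5, Mul(-1, Add(Pow(P, 2), P))) = Add(5, Mul(-1, Add(P, Pow(P, 2)))) = Add(5, Add(Mul(-1, P), Mul(-1, Pow(P, 2)))) = Add(5, Mul(-1, P), Mul(-1, Pow(P, 2))))
Add(Mul(-90, Pow(Function('H')(-33), -1)), Mul(126, Pow(Function('u')(13), -1))) = Add(Mul(-90, Pow(Rational(-51, 2), -1)), Mul(126, Pow(Add(5, Mul(-1, 13), Mul(-1, Pow(13, 2))), -1))) = Add(Mul(-90, Rational(-2, 51)), Mul(126, Pow(Add(5, -13, Mul(-1, 169)), -1))) = Add(Rational(60, 17), Mul(126, Pow(Add(5, -13, -169), -1))) = Add(Rational(60, 17), Mul(126, Pow(-177, -1))) = Add(Rational(60, 17), Mul(126, Rational(-1, 177))) = Add(Rational(60, 17), Rational(-42, 59)) = Rational(2826, 1003)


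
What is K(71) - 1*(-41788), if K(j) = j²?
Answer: 46829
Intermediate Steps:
K(71) - 1*(-41788) = 71² - 1*(-41788) = 5041 + 41788 = 46829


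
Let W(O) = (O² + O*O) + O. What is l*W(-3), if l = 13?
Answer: 195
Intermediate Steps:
W(O) = O + 2*O² (W(O) = (O² + O²) + O = 2*O² + O = O + 2*O²)
l*W(-3) = 13*(-3*(1 + 2*(-3))) = 13*(-3*(1 - 6)) = 13*(-3*(-5)) = 13*15 = 195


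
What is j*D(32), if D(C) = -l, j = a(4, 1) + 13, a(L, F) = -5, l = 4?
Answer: -32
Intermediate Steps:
j = 8 (j = -5 + 13 = 8)
D(C) = -4 (D(C) = -1*4 = -4)
j*D(32) = 8*(-4) = -32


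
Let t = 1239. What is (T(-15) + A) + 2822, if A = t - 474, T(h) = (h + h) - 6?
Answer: 3551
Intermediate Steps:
T(h) = -6 + 2*h (T(h) = 2*h - 6 = -6 + 2*h)
A = 765 (A = 1239 - 474 = 765)
(T(-15) + A) + 2822 = ((-6 + 2*(-15)) + 765) + 2822 = ((-6 - 30) + 765) + 2822 = (-36 + 765) + 2822 = 729 + 2822 = 3551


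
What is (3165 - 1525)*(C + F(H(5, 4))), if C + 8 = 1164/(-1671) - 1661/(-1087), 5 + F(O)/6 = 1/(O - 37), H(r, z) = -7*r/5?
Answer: -407461967980/6660049 ≈ -61180.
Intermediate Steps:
H(r, z) = -7*r/5 (H(r, z) = -7*r*(⅕) = -7*r/5)
F(O) = -30 + 6/(-37 + O) (F(O) = -30 + 6/(O - 37) = -30 + 6/(-37 + O))
C = -4340251/605459 (C = -8 + (1164/(-1671) - 1661/(-1087)) = -8 + (1164*(-1/1671) - 1661*(-1/1087)) = -8 + (-388/557 + 1661/1087) = -8 + 503421/605459 = -4340251/605459 ≈ -7.1685)
(3165 - 1525)*(C + F(H(5, 4))) = (3165 - 1525)*(-4340251/605459 + 6*(186 - (-7)*5)/(-37 - 7/5*5)) = 1640*(-4340251/605459 + 6*(186 - 5*(-7))/(-37 - 7)) = 1640*(-4340251/605459 + 6*(186 + 35)/(-44)) = 1640*(-4340251/605459 + 6*(-1/44)*221) = 1640*(-4340251/605459 - 663/22) = 1640*(-496904839/13320098) = -407461967980/6660049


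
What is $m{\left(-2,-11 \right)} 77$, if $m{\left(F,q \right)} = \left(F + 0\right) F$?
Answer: $308$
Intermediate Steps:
$m{\left(F,q \right)} = F^{2}$ ($m{\left(F,q \right)} = F F = F^{2}$)
$m{\left(-2,-11 \right)} 77 = \left(-2\right)^{2} \cdot 77 = 4 \cdot 77 = 308$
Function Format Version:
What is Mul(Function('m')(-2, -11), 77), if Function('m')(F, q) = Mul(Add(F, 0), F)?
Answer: 308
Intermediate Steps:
Function('m')(F, q) = Pow(F, 2) (Function('m')(F, q) = Mul(F, F) = Pow(F, 2))
Mul(Function('m')(-2, -11), 77) = Mul(Pow(-2, 2), 77) = Mul(4, 77) = 308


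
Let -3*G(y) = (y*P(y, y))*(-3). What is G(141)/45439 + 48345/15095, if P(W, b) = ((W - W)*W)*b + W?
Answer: 499370430/137180341 ≈ 3.6402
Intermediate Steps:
P(W, b) = W (P(W, b) = (0*W)*b + W = 0*b + W = 0 + W = W)
G(y) = y² (G(y) = -y*y*(-3)/3 = -y²*(-3)/3 = -(-1)*y² = y²)
G(141)/45439 + 48345/15095 = 141²/45439 + 48345/15095 = 19881*(1/45439) + 48345*(1/15095) = 19881/45439 + 9669/3019 = 499370430/137180341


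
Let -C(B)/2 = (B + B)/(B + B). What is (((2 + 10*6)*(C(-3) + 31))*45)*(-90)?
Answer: -7281900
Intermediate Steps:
C(B) = -2 (C(B) = -2*(B + B)/(B + B) = -2*2*B/(2*B) = -2*2*B*1/(2*B) = -2*1 = -2)
(((2 + 10*6)*(C(-3) + 31))*45)*(-90) = (((2 + 10*6)*(-2 + 31))*45)*(-90) = (((2 + 60)*29)*45)*(-90) = ((62*29)*45)*(-90) = (1798*45)*(-90) = 80910*(-90) = -7281900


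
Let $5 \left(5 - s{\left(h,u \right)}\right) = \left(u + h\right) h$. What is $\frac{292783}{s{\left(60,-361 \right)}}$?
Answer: $\frac{292783}{3617} \approx 80.946$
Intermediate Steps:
$s{\left(h,u \right)} = 5 - \frac{h \left(h + u\right)}{5}$ ($s{\left(h,u \right)} = 5 - \frac{\left(u + h\right) h}{5} = 5 - \frac{\left(h + u\right) h}{5} = 5 - \frac{h \left(h + u\right)}{5}$)
$\frac{292783}{s{\left(60,-361 \right)}} = \frac{292783}{5 - \frac{60^{2}}{5} - 12 \left(-361\right)} = \frac{292783}{5 - 720 + 4332} = \frac{292783}{3617}$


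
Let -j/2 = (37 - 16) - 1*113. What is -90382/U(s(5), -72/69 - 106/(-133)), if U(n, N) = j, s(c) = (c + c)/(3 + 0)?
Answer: -45191/92 ≈ -491.21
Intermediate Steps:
j = 184 (j = -2*((37 - 16) - 1*113) = -2*(21 - 113) = -2*(-92) = 184)
s(c) = 2*c/3 (s(c) = (2*c)/3 = (2*c)*(⅓) = 2*c/3)
U(n, N) = 184
-90382/U(s(5), -72/69 - 106/(-133)) = -90382/184 = -90382*1/184 = -45191/92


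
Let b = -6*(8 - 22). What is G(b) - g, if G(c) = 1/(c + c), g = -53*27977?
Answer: 249107209/168 ≈ 1.4828e+6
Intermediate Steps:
g = -1482781
b = 84 (b = -6*(-14) = 84)
G(c) = 1/(2*c)
G(b) - g = (½)/84 - 1*(-1482781) = (½)*(1/84) + 1482781 = 1/168 + 1482781 = 249107209/168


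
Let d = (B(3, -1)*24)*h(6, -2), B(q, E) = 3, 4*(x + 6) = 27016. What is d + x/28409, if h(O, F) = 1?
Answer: 2052196/28409 ≈ 72.238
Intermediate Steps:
x = 6748 (x = -6 + (¼)*27016 = -6 + 6754 = 6748)
d = 72 (d = (3*24)*1 = 72*1 = 72)
d + x/28409 = 72 + 6748/28409 = 2052196/28409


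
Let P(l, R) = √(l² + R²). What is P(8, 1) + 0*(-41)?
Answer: √65 ≈ 8.0623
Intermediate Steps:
P(l, R) = √(R² + l²)
P(8, 1) + 0*(-41) = √(1² + 8²) + 0*(-41) = √(1 + 64) + 0 = √65 + 0 = √65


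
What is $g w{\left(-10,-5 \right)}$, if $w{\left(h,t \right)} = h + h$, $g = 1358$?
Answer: $-27160$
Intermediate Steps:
$w{\left(h,t \right)} = 2 h$
$g w{\left(-10,-5 \right)} = 1358 \cdot 2 \left(-10\right) = 1358 \left(-20\right) = -27160$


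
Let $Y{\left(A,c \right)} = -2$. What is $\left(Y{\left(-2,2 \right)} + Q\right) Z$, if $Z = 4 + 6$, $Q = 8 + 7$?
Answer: $130$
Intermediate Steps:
$Q = 15$
$Z = 10$
$\left(Y{\left(-2,2 \right)} + Q\right) Z = \left(-2 + 15\right) 10 = 13 \cdot 10 = 130$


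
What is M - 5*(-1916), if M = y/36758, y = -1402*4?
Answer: 176068016/18379 ≈ 9579.8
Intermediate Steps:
y = -5608
M = -2804/18379 (M = -5608/36758 = -5608*1/36758 = -2804/18379 ≈ -0.15257)
M - 5*(-1916) = -2804/18379 - 5*(-1916) = -2804/18379 + 9580 = 176068016/18379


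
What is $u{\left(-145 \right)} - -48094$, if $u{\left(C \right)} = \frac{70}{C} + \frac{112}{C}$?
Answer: $\frac{6973448}{145} \approx 48093.0$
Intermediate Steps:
$u{\left(C \right)} = \frac{182}{C}$
$u{\left(-145 \right)} - -48094 = \frac{182}{-145} - -48094 = 182 \left(- \frac{1}{145}\right) + 48094 = - \frac{182}{145} + 48094 = \frac{6973448}{145}$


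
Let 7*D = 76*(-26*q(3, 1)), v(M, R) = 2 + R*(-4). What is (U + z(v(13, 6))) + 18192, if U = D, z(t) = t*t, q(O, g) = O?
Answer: 124804/7 ≈ 17829.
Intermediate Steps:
v(M, R) = 2 - 4*R
z(t) = t²
D = -5928/7 (D = (76*(-26*3))/7 = (76*(-78))/7 = (⅐)*(-5928) = -5928/7 ≈ -846.86)
U = -5928/7 ≈ -846.86
(U + z(v(13, 6))) + 18192 = (-5928/7 + (2 - 4*6)²) + 18192 = (-5928/7 + (2 - 24)²) + 18192 = (-5928/7 + (-22)²) + 18192 = (-5928/7 + 484) + 18192 = -2540/7 + 18192 = 124804/7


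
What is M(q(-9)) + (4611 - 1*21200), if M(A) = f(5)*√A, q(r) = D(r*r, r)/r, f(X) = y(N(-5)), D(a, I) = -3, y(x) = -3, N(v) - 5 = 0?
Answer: -16589 - √3 ≈ -16591.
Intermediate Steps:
N(v) = 5 (N(v) = 5 + 0 = 5)
f(X) = -3
q(r) = -3/r
M(A) = -3*√A
M(q(-9)) + (4611 - 1*21200) = -3*√3*√(-1/(-9)) + (4611 - 1*21200) = -3*√3/3 + (4611 - 21200) = -√3 - 16589 = -16589 - √3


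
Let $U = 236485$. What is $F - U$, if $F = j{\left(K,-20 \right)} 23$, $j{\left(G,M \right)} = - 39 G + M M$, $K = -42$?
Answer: $-189611$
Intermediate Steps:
$j{\left(G,M \right)} = M^{2} - 39 G$ ($j{\left(G,M \right)} = - 39 G + M^{2} = M^{2} - 39 G$)
$F = 46874$ ($F = \left(\left(-20\right)^{2} - -1638\right) 23 = \left(400 + 1638\right) 23 = 2038 \cdot 23 = 46874$)
$F - U = 46874 - 236485 = -189611$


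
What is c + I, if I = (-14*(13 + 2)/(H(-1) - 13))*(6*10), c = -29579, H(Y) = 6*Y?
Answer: -549401/19 ≈ -28916.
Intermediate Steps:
I = 12600/19 (I = (-14*(13 + 2)/(6*(-1) - 13))*(6*10) = -210/(-6 - 13)*60 = -210/(-19)*60 = -210*(-1)/19*60 = -14*(-15/19)*60 = (210/19)*60 = 12600/19 ≈ 663.16)
c + I = -29579 + 12600/19 = -549401/19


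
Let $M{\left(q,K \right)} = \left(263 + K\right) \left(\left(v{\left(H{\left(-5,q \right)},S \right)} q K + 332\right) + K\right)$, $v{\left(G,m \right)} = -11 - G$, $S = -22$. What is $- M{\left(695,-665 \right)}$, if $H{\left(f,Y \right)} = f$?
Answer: $1114632234$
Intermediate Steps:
$M{\left(q,K \right)} = \left(263 + K\right) \left(332 + K - 6 K q\right)$ ($M{\left(q,K \right)} = \left(263 + K\right) \left(\left(\left(-11 - -5\right) q K + 332\right) + K\right) = \left(263 + K\right) \left(\left(\left(-11 + 5\right) q K + 332\right) + K\right) = \left(263 + K\right) \left(\left(- 6 q K + 332\right) + K\right) = \left(263 + K\right) \left(\left(- 6 K q + 332\right) + K\right) = \left(263 + K\right) \left(\left(332 - 6 K q\right) + K\right) = \left(263 + K\right) \left(332 + K - 6 K q\right)$)
$- M{\left(695,-665 \right)} = - (87316 + \left(-665\right)^{2} + 595 \left(-665\right) - \left(-1049370\right) 695 - 4170 \left(-665\right)^{2}) = - (87316 + 442225 - 395675 + 729312150 - 4170 \cdot 442225) = - (87316 + 442225 - 395675 + 729312150 - 1844078250) = \left(-1\right) \left(-1114632234\right) = 1114632234$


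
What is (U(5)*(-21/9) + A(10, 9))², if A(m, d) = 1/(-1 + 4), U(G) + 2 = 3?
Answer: 4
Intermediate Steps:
U(G) = 1 (U(G) = -2 + 3 = 1)
A(m, d) = ⅓ (A(m, d) = 1/3 = ⅓)
(U(5)*(-21/9) + A(10, 9))² = (1*(-21/9) + ⅓)² = (1*(-21*⅑) + ⅓)² = (1*(-7/3) + ⅓)² = (-7/3 + ⅓)² = (-2)² = 4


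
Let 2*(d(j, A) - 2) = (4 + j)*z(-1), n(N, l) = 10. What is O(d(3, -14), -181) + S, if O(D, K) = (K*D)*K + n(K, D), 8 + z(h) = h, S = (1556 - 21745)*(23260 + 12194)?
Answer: -1433494491/2 ≈ -7.1675e+8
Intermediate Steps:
S = -715780806 (S = -20189*35454 = -715780806)
z(h) = -8 + h
d(j, A) = -16 - 9*j/2 (d(j, A) = 2 + ((4 + j)*(-8 - 1))/2 = 2 + ((4 + j)*(-9))/2 = 2 + (-36 - 9*j)/2 = 2 + (-18 - 9*j/2) = -16 - 9*j/2)
O(D, K) = 10 + D*K² (O(D, K) = (K*D)*K + 10 = (D*K)*K + 10 = D*K² + 10 = 10 + D*K²)
O(d(3, -14), -181) + S = (10 + (-16 - 9/2*3)*(-181)²) - 715780806 = (10 + (-16 - 27/2)*32761) - 715780806 = (10 - 59/2*32761) - 715780806 = (10 - 1932899/2) - 715780806 = -1932879/2 - 715780806 = -1433494491/2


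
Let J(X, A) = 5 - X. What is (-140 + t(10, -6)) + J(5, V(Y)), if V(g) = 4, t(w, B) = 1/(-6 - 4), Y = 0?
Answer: -1401/10 ≈ -140.10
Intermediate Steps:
t(w, B) = -1/10 (t(w, B) = 1/(-10) = -1/10)
(-140 + t(10, -6)) + J(5, V(Y)) = (-140 - 1/10) + (5 - 1*5) = -1401/10 + (5 - 5) = -1401/10 + 0 = -1401/10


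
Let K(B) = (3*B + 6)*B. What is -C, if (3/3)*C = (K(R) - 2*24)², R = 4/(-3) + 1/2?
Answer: -373321/144 ≈ -2592.5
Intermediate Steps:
R = -⅚ (R = 4*(-⅓) + 1*(½) = -4/3 + ½ = -⅚ ≈ -0.83333)
K(B) = B*(6 + 3*B) (K(B) = (6 + 3*B)*B = B*(6 + 3*B))
C = 373321/144 (C = (3*(-⅚)*(2 - ⅚) - 2*24)² = (3*(-⅚)*(7/6) - 48)² = (-35/12 - 48)² = (-611/12)² = 373321/144 ≈ 2592.5)
-C = -1*373321/144 = -373321/144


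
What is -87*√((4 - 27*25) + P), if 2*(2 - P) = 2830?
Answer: -174*I*√521 ≈ -3971.6*I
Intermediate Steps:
P = -1413 (P = 2 - ½*2830 = 2 - 1415 = -1413)
-87*√((4 - 27*25) + P) = -87*√((4 - 27*25) - 1413) = -87*√((4 - 675) - 1413) = -87*√(-671 - 1413) = -174*I*√521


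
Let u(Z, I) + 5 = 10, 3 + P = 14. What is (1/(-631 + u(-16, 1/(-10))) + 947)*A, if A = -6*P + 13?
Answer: -31419513/626 ≈ -50191.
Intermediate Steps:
P = 11 (P = -3 + 14 = 11)
u(Z, I) = 5 (u(Z, I) = -5 + 10 = 5)
A = -53 (A = -6*11 + 13 = -66 + 13 = -53)
(1/(-631 + u(-16, 1/(-10))) + 947)*A = (1/(-631 + 5) + 947)*(-53) = (1/(-626) + 947)*(-53) = (-1/626 + 947)*(-53) = (592821/626)*(-53) = -31419513/626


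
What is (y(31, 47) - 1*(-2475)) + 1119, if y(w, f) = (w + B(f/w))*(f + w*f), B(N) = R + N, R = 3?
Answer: 1767318/31 ≈ 57010.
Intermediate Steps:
B(N) = 3 + N
y(w, f) = (f + f*w)*(3 + w + f/w) (y(w, f) = (w + (3 + f/w))*(f + w*f) = (3 + w + f/w)*(f + f*w) = (f + f*w)*(3 + w + f/w))
(y(31, 47) - 1*(-2475)) + 1119 = (47*(47 + 3*31 + 31*(47 + 31**2 + 4*31))/31 - 1*(-2475)) + 1119 = (47*(1/31)*(47 + 93 + 31*(47 + 961 + 124)) + 2475) + 1119 = (47*(1/31)*(47 + 93 + 31*1132) + 2475) + 1119 = (47*(1/31)*(47 + 93 + 35092) + 2475) + 1119 = (47*(1/31)*35232 + 2475) + 1119 = (1655904/31 + 2475) + 1119 = 1732629/31 + 1119 = 1767318/31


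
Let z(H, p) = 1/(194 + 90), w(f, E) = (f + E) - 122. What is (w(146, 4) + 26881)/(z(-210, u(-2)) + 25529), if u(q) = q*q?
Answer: 7642156/7250237 ≈ 1.0541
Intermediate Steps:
w(f, E) = -122 + E + f (w(f, E) = (E + f) - 122 = -122 + E + f)
u(q) = q**2
z(H, p) = 1/284
(w(146, 4) + 26881)/(z(-210, u(-2)) + 25529) = ((-122 + 4 + 146) + 26881)/(1/284 + 25529) = (28 + 26881)/(7250237/284) = 26909*(284/7250237) = 7642156/7250237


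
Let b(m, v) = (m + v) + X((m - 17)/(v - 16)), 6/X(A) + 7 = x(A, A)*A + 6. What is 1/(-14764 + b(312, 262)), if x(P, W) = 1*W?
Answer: -26509/375799614 ≈ -7.0540e-5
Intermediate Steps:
x(P, W) = W
X(A) = 6/(-1 + A**2) (X(A) = 6/(-7 + (A*A + 6)) = 6/(-7 + (A**2 + 6)) = 6/(-7 + (6 + A**2)) = 6/(-1 + A**2))
b(m, v) = m + v + 6/(-1 + (-17 + m)**2/(-16 + v)**2) (b(m, v) = (m + v) + 6/(-1 + ((m - 17)/(v - 16))**2) = (m + v) + 6/(-1 + ((-17 + m)/(-16 + v))**2) = (m + v) + 6/(-1 + (-17 + m)**2/(-16 + v)**2) = m + v + 6/(-1 + (-17 + m)**2/(-16 + v)**2))
1/(-14764 + b(312, 262)) = 1/(-14764 + (6*(-16 + 262)**2 + (312 + 262)*((-17 + 312)**2 - (-16 + 262)**2))/((-17 + 312)**2 - (-16 + 262)**2)) = 1/(-14764 + (6*246**2 + 574*(295**2 - 1*246**2))/(295**2 - 1*246**2)) = 1/(-14764 + (6*60516 + 574*(87025 - 1*60516))/(87025 - 1*60516)) = 1/(-14764 + (363096 + 574*(87025 - 60516))/(87025 - 60516)) = 1/(-14764 + (363096 + 574*26509)/26509) = 1/(-14764 + (363096 + 15216166)/26509) = 1/(-14764 + (1/26509)*15579262) = 1/(-14764 + 15579262/26509) = 1/(-375799614/26509) = -26509/375799614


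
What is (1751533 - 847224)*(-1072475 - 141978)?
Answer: -1098240777977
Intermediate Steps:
(1751533 - 847224)*(-1072475 - 141978) = 904309*(-1214453) = -1098240777977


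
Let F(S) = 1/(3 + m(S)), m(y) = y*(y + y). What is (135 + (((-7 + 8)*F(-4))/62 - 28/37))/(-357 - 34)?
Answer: -10778427/31393390 ≈ -0.34333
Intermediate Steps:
m(y) = 2*y**2 (m(y) = y*(2*y) = 2*y**2)
F(S) = 1/(3 + 2*S**2)
(135 + (((-7 + 8)*F(-4))/62 - 28/37))/(-357 - 34) = (135 + (((-7 + 8)/(3 + 2*(-4)**2))/62 - 28/37))/(-357 - 34) = (135 + ((1/(3 + 2*16))*(1/62) - 28*1/37))/(-391) = (135 + ((1/(3 + 32))*(1/62) - 28/37))*(-1/391) = (135 + ((1/35)*(1/62) - 28/37))*(-1/391) = (135 + (1/2170 - 28/37))*(-1/391) = (135 - 60723/80290)*(-1/391) = (10778427/80290)*(-1/391) = -10778427/31393390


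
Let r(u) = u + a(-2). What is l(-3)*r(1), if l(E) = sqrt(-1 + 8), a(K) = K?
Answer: -sqrt(7) ≈ -2.6458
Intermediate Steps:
l(E) = sqrt(7)
r(u) = -2 + u (r(u) = u - 2 = -2 + u)
l(-3)*r(1) = sqrt(7)*(-2 + 1) = sqrt(7)*(-1) = -sqrt(7)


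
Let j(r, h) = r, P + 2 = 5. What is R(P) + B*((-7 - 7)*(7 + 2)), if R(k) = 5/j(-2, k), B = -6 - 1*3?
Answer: 2263/2 ≈ 1131.5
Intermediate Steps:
P = 3 (P = -2 + 5 = 3)
B = -9 (B = -6 - 3 = -9)
R(k) = -5/2 (R(k) = 5/(-2) = 5*(-½) = -5/2)
R(P) + B*((-7 - 7)*(7 + 2)) = -5/2 - 9*(-7 - 7)*(7 + 2) = -5/2 - (-126)*9 = -5/2 - 9*(-126) = -5/2 + 1134 = 2263/2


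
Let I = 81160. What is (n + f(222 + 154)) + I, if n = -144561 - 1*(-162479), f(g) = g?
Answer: 99454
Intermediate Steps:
n = 17918 (n = -144561 + 162479 = 17918)
(n + f(222 + 154)) + I = (17918 + (222 + 154)) + 81160 = (17918 + 376) + 81160 = 18294 + 81160 = 99454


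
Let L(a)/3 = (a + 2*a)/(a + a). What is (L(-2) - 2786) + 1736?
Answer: -2091/2 ≈ -1045.5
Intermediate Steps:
L(a) = 9/2 (L(a) = 3*((a + 2*a)/(a + a)) = 3*((3*a)/((2*a))) = 3*((3*a)*(1/(2*a))) = 3*(3/2) = 9/2)
(L(-2) - 2786) + 1736 = (9/2 - 2786) + 1736 = -5563/2 + 1736 = -2091/2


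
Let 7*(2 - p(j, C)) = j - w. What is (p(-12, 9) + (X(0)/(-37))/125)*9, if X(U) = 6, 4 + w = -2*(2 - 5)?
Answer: 166446/4625 ≈ 35.988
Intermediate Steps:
w = 2 (w = -4 - 2*(2 - 5) = -4 - 2*(-3) = -4 + 6 = 2)
p(j, C) = 16/7 - j/7 (p(j, C) = 2 - (j - 1*2)/7 = 2 - (j - 2)/7 = 2 - (-2 + j)/7 = 2 + (2/7 - j/7) = 16/7 - j/7)
(p(-12, 9) + (X(0)/(-37))/125)*9 = ((16/7 - ⅐*(-12)) + (6/(-37))/125)*9 = ((16/7 + 12/7) + (6*(-1/37))*(1/125))*9 = (4 - 6/37*1/125)*9 = (4 - 6/4625)*9 = (18494/4625)*9 = 166446/4625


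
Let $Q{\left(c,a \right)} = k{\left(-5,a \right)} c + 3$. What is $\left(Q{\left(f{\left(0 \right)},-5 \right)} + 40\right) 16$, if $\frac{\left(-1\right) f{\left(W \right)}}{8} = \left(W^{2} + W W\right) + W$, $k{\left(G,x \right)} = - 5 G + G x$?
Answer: $688$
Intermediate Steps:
$f{\left(W \right)} = - 16 W^{2} - 8 W$ ($f{\left(W \right)} = - 8 \left(\left(W^{2} + W W\right) + W\right) = - 8 \left(\left(W^{2} + W^{2}\right) + W\right) = - 8 \left(2 W^{2} + W\right) = - 8 \left(W + 2 W^{2}\right) = - 16 W^{2} - 8 W$)
$Q{\left(c,a \right)} = 3 + c \left(25 - 5 a\right)$ ($Q{\left(c,a \right)} = - 5 \left(-5 + a\right) c + 3 = \left(25 - 5 a\right) c + 3 = c \left(25 - 5 a\right) + 3 = 3 + c \left(25 - 5 a\right)$)
$\left(Q{\left(f{\left(0 \right)},-5 \right)} + 40\right) 16 = \left(\left(3 + 5 \left(\left(-8\right) 0 \left(1 + 2 \cdot 0\right)\right) \left(5 - -5\right)\right) + 40\right) 16 = \left(\left(3 + 5 \left(\left(-8\right) 0 \left(1 + 0\right)\right) \left(5 + 5\right)\right) + 40\right) 16 = \left(\left(3 + 5 \left(\left(-8\right) 0 \cdot 1\right) 10\right) + 40\right) 16 = \left(\left(3 + 5 \cdot 0 \cdot 10\right) + 40\right) 16 = \left(\left(3 + 0\right) + 40\right) 16 = \left(3 + 40\right) 16 = 43 \cdot 16 = 688$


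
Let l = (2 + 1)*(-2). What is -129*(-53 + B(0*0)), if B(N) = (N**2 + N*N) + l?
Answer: 7611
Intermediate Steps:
l = -6 (l = 3*(-2) = -6)
B(N) = -6 + 2*N**2 (B(N) = (N**2 + N*N) - 6 = (N**2 + N**2) - 6 = 2*N**2 - 6 = -6 + 2*N**2)
-129*(-53 + B(0*0)) = -129*(-53 + (-6 + 2*(0*0)**2)) = -129*(-53 + (-6 + 2*0**2)) = -129*(-53 + (-6 + 2*0)) = -129*(-53 + (-6 + 0)) = -129*(-53 - 6) = -129*(-59) = 7611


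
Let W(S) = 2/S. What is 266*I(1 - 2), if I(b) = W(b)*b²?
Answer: -532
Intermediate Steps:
I(b) = 2*b (I(b) = (2/b)*b² = 2*b)
266*I(1 - 2) = 266*(2*(1 - 2)) = 266*(2*(-1)) = 266*(-2) = -532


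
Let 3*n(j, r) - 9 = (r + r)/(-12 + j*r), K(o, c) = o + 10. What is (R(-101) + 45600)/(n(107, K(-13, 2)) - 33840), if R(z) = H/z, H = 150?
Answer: -1533614850/1138039619 ≈ -1.3476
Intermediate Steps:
K(o, c) = 10 + o
R(z) = 150/z
n(j, r) = 3 + 2*r/(3*(-12 + j*r)) (n(j, r) = 3 + ((r + r)/(-12 + j*r))/3 = 3 + ((2*r)/(-12 + j*r))/3 = 3 + (2*r/(-12 + j*r))/3 = 3 + 2*r/(3*(-12 + j*r)))
(R(-101) + 45600)/(n(107, K(-13, 2)) - 33840) = (150/(-101) + 45600)/((-108 + 2*(10 - 13) + 9*107*(10 - 13))/(3*(-12 + 107*(10 - 13))) - 33840) = (150*(-1/101) + 45600)/((-108 + 2*(-3) + 9*107*(-3))/(3*(-12 + 107*(-3))) - 33840) = (-150/101 + 45600)/((-108 - 6 - 2889)/(3*(-12 - 321)) - 33840) = 4605450/(101*((1/3)*(-3003)/(-333) - 33840)) = 4605450/(101*((1/3)*(-1/333)*(-3003) - 33840)) = 4605450/(101*(1001/333 - 33840)) = 4605450/(101*(-11267719/333)) = (4605450/101)*(-333/11267719) = -1533614850/1138039619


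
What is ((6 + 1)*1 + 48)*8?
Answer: 440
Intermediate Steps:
((6 + 1)*1 + 48)*8 = (7*1 + 48)*8 = (7 + 48)*8 = 55*8 = 440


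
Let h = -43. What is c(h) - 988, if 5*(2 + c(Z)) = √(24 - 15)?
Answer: -4947/5 ≈ -989.40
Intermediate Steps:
c(Z) = -7/5 (c(Z) = -2 + √(24 - 15)/5 = -2 + √9/5 = -2 + (⅕)*3 = -2 + ⅗ = -7/5)
c(h) - 988 = -7/5 - 988 = -4947/5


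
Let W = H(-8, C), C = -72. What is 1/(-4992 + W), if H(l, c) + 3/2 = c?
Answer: -2/10131 ≈ -0.00019741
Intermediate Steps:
H(l, c) = -3/2 + c
W = -147/2 (W = -3/2 - 72 = -147/2 ≈ -73.500)
1/(-4992 + W) = 1/(-4992 - 147/2) = 1/(-10131/2) = -2/10131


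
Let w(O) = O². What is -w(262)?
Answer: -68644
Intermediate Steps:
-w(262) = -1*262² = -1*68644 = -68644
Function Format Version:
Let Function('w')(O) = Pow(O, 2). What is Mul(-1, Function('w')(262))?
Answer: -68644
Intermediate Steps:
Mul(-1, Function('w')(262)) = Mul(-1, Pow(262, 2)) = Mul(-1, 68644) = -68644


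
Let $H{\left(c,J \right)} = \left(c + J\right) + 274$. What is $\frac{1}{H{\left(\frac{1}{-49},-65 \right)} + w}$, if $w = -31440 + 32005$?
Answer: $\frac{49}{37925} \approx 0.001292$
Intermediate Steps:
$H{\left(c,J \right)} = 274 + J + c$ ($H{\left(c,J \right)} = \left(J + c\right) + 274 = 274 + J + c$)
$w = 565$
$\frac{1}{H{\left(\frac{1}{-49},-65 \right)} + w} = \frac{1}{\left(274 - 65 + \frac{1}{-49}\right) + 565} = \frac{1}{\left(274 - 65 - \frac{1}{49}\right) + 565} = \frac{1}{\frac{10240}{49} + 565} = \frac{1}{\frac{37925}{49}} = \frac{49}{37925}$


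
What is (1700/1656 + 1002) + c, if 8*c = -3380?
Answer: 120169/207 ≈ 580.53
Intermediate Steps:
c = -845/2 (c = (⅛)*(-3380) = -845/2 ≈ -422.50)
(1700/1656 + 1002) + c = (1700/1656 + 1002) - 845/2 = (1700*(1/1656) + 1002) - 845/2 = (425/414 + 1002) - 845/2 = 415253/414 - 845/2 = 120169/207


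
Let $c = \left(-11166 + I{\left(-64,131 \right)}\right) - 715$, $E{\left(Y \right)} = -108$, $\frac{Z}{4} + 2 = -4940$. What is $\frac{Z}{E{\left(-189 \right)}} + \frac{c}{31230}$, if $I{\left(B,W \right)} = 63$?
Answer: $\frac{8556643}{46845} \approx 182.66$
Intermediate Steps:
$Z = -19768$ ($Z = -8 + 4 \left(-4940\right) = -8 - 19760 = -19768$)
$c = -11818$ ($c = \left(-11166 + 63\right) - 715 = -11103 - 715 = -11818$)
$\frac{Z}{E{\left(-189 \right)}} + \frac{c}{31230} = - \frac{19768}{-108} - \frac{11818}{31230} = \left(-19768\right) \left(- \frac{1}{108}\right) - \frac{5909}{15615} = \frac{4942}{27} - \frac{5909}{15615} = \frac{8556643}{46845}$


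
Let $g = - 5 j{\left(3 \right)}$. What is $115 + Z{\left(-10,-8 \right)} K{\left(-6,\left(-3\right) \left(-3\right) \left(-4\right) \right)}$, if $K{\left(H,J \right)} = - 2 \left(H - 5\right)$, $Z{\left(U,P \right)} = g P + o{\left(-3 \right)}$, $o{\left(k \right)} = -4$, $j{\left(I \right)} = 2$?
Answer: $1787$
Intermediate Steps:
$g = -10$ ($g = \left(-5\right) 2 = -10$)
$Z{\left(U,P \right)} = -4 - 10 P$ ($Z{\left(U,P \right)} = - 10 P - 4 = -4 - 10 P$)
$K{\left(H,J \right)} = 10 - 2 H$ ($K{\left(H,J \right)} = - 2 \left(-5 + H\right) = 10 - 2 H$)
$115 + Z{\left(-10,-8 \right)} K{\left(-6,\left(-3\right) \left(-3\right) \left(-4\right) \right)} = 115 + \left(-4 - -80\right) \left(10 - -12\right) = 115 + \left(-4 + 80\right) \left(10 + 12\right) = 115 + 76 \cdot 22 = 115 + 1672 = 1787$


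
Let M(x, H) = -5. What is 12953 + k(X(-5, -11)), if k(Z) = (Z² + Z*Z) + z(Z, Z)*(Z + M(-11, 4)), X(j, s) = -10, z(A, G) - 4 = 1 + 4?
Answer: 13018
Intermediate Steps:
z(A, G) = 9 (z(A, G) = 4 + (1 + 4) = 4 + 5 = 9)
k(Z) = -45 + 2*Z² + 9*Z (k(Z) = (Z² + Z*Z) + 9*(Z - 5) = (Z² + Z²) + 9*(-5 + Z) = 2*Z² + (-45 + 9*Z) = -45 + 2*Z² + 9*Z)
12953 + k(X(-5, -11)) = 12953 + (-45 + 2*(-10)² + 9*(-10)) = 12953 + (-45 + 2*100 - 90) = 12953 + (-45 + 200 - 90) = 12953 + 65 = 13018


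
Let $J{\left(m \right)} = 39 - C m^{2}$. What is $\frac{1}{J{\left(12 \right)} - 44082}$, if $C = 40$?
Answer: $- \frac{1}{49803} \approx -2.0079 \cdot 10^{-5}$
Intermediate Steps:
$J{\left(m \right)} = 39 - 40 m^{2}$
$\frac{1}{J{\left(12 \right)} - 44082} = \frac{1}{\left(39 - 40 \cdot 12^{2}\right) - 44082} = \frac{1}{\left(39 - 5760\right) - 44082} = \frac{1}{-5721 - 44082} = \frac{1}{-49803} = - \frac{1}{49803}$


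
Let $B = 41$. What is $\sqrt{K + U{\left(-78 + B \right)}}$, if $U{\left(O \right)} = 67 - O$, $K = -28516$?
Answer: $2 i \sqrt{7103} \approx 168.56 i$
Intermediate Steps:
$\sqrt{K + U{\left(-78 + B \right)}} = \sqrt{-28516 + \left(67 - \left(-78 + 41\right)\right)} = \sqrt{-28516 + \left(67 - -37\right)} = \sqrt{-28516 + \left(67 + 37\right)} = \sqrt{-28516 + 104} = \sqrt{-28412} = 2 i \sqrt{7103}$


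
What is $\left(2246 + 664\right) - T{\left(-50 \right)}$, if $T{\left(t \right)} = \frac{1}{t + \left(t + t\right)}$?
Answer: $\frac{436501}{150} \approx 2910.0$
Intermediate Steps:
$T{\left(t \right)} = \frac{1}{3 t}$ ($T{\left(t \right)} = \frac{1}{t + 2 t} = \frac{1}{3 t}$)
$\left(2246 + 664\right) - T{\left(-50 \right)} = \left(2246 + 664\right) - \frac{1}{3 \left(-50\right)} = 2910 - \frac{1}{3} \left(- \frac{1}{50}\right) = 2910 - - \frac{1}{150} = 2910 + \frac{1}{150} = \frac{436501}{150}$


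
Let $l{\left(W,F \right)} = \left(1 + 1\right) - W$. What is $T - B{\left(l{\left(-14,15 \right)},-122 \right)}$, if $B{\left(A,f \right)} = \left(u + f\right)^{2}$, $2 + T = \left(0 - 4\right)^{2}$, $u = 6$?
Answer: $-13442$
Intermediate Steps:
$T = 14$ ($T = -2 + \left(0 - 4\right)^{2} = -2 + \left(-4\right)^{2} = -2 + 16 = 14$)
$l{\left(W,F \right)} = 2 - W$
$B{\left(A,f \right)} = \left(6 + f\right)^{2}$
$T - B{\left(l{\left(-14,15 \right)},-122 \right)} = 14 - \left(6 - 122\right)^{2} = 14 - \left(-116\right)^{2} = 14 - 13456 = -13442$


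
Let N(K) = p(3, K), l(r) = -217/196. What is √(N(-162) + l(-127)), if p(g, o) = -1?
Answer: I*√413/14 ≈ 1.4516*I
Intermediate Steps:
l(r) = -31/28 (l(r) = -217*1/196 = -31/28)
N(K) = -1
√(N(-162) + l(-127)) = √(-1 - 31/28) = √(-59/28) = I*√413/14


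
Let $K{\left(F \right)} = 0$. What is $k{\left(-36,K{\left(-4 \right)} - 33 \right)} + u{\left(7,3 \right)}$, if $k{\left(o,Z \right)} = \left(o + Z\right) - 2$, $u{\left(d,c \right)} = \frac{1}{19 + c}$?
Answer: $- \frac{1561}{22} \approx -70.955$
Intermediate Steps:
$k{\left(o,Z \right)} = -2 + Z + o$ ($k{\left(o,Z \right)} = \left(Z + o\right) - 2 = -2 + Z + o$)
$k{\left(-36,K{\left(-4 \right)} - 33 \right)} + u{\left(7,3 \right)} = \left(-2 + \left(0 - 33\right) - 36\right) + \frac{1}{19 + 3} = \left(-2 + \left(0 - 33\right) - 36\right) + \frac{1}{22} = \left(-2 - 33 - 36\right) + \frac{1}{22} = -71 + \frac{1}{22} = - \frac{1561}{22}$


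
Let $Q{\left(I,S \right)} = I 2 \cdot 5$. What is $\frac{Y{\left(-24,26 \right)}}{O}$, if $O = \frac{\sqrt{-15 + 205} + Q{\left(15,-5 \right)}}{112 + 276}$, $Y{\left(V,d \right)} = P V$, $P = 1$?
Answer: $- \frac{1440}{23} + \frac{48 \sqrt{190}}{115} \approx -56.855$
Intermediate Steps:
$Y{\left(V,d \right)} = V$ ($Y{\left(V,d \right)} = 1 V = V$)
$Q{\left(I,S \right)} = 10 I$ ($Q{\left(I,S \right)} = 2 I 5 = 10 I$)
$O = \frac{75}{194} + \frac{\sqrt{190}}{388}$ ($O = \frac{\sqrt{-15 + 205} + 10 \cdot 15}{112 + 276} = \frac{\sqrt{190} + 150}{388} = \left(150 + \sqrt{190}\right) \frac{1}{388} = \frac{75}{194} + \frac{\sqrt{190}}{388} \approx 0.42212$)
$\frac{Y{\left(-24,26 \right)}}{O} = - \frac{24}{\frac{75}{194} + \frac{\sqrt{190}}{388}}$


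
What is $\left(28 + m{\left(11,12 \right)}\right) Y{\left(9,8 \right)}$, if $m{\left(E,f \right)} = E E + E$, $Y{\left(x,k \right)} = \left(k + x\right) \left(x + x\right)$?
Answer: $48960$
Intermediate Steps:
$Y{\left(x,k \right)} = 2 x \left(k + x\right)$ ($Y{\left(x,k \right)} = \left(k + x\right) 2 x = 2 x \left(k + x\right)$)
$m{\left(E,f \right)} = E + E^{2}$ ($m{\left(E,f \right)} = E^{2} + E = E + E^{2}$)
$\left(28 + m{\left(11,12 \right)}\right) Y{\left(9,8 \right)} = \left(28 + 11 \left(1 + 11\right)\right) 2 \cdot 9 \left(8 + 9\right) = \left(28 + 11 \cdot 12\right) 2 \cdot 9 \cdot 17 = \left(28 + 132\right) 306 = 160 \cdot 306 = 48960$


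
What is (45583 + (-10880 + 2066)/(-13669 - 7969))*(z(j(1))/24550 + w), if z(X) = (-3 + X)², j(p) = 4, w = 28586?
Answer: 495842067762258/380525 ≈ 1.3030e+9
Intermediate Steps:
(45583 + (-10880 + 2066)/(-13669 - 7969))*(z(j(1))/24550 + w) = (45583 + (-10880 + 2066)/(-13669 - 7969))*((-3 + 4)²/24550 + 28586) = (45583 - 8814/(-21638))*(1²*(1/24550) + 28586) = (45583 - 8814*(-1/21638))*(1*(1/24550) + 28586) = (45583 + 4407/10819)*(1/24550 + 28586) = (493166884/10819)*(701786301/24550) = 495842067762258/380525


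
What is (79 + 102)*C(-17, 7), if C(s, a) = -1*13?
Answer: -2353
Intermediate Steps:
C(s, a) = -13
(79 + 102)*C(-17, 7) = (79 + 102)*(-13) = 181*(-13) = -2353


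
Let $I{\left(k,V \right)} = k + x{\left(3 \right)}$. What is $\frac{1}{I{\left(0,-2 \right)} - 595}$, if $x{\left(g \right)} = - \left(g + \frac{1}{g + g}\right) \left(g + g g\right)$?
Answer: $- \frac{1}{633} \approx -0.0015798$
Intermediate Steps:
$x{\left(g \right)} = - \left(g + g^{2}\right) \left(g + \frac{1}{2 g}\right)$ ($x{\left(g \right)} = - \left(g + \frac{1}{2 g}\right) \left(g + g^{2}\right) = - \left(g + g^{2}\right) \left(g + \frac{1}{2 g}\right)$)
$I{\left(k,V \right)} = -38 + k$ ($I{\left(k,V \right)} = k - 38 = -38 + k$)
$\frac{1}{I{\left(0,-2 \right)} - 595} = \frac{1}{\left(-38 + 0\right) - 595} = \frac{1}{-38 - 595} = \frac{1}{-633} = - \frac{1}{633}$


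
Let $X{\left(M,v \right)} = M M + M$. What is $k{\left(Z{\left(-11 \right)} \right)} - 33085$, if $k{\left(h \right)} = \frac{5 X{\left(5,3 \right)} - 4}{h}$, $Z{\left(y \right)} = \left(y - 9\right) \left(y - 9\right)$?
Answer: $- \frac{6616927}{200} \approx -33085.0$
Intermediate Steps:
$X{\left(M,v \right)} = M + M^{2}$ ($X{\left(M,v \right)} = M^{2} + M = M + M^{2}$)
$Z{\left(y \right)} = \left(-9 + y\right)^{2}$ ($Z{\left(y \right)} = \left(-9 + y\right) \left(-9 + y\right) = \left(-9 + y\right)^{2}$)
$k{\left(h \right)} = \frac{146}{h}$ ($k{\left(h \right)} = \frac{5 \cdot 5 \left(1 + 5\right) - 4}{h} = \frac{5 \cdot 5 \cdot 6 - 4}{h} = \frac{5 \cdot 30 - 4}{h} = \frac{150 - 4}{h} = \frac{146}{h}$)
$k{\left(Z{\left(-11 \right)} \right)} - 33085 = \frac{146}{\left(-9 - 11\right)^{2}} - 33085 = \frac{146}{\left(-20\right)^{2}} - 33085 = \frac{146}{400} - 33085 = 146 \cdot \frac{1}{400} - 33085 = \frac{73}{200} - 33085 = - \frac{6616927}{200}$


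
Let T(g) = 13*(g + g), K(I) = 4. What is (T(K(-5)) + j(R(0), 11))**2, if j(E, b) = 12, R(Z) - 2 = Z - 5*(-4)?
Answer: 13456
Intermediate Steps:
T(g) = 26*g (T(g) = 13*(2*g) = 26*g)
R(Z) = 22 + Z (R(Z) = 2 + (Z - 5*(-4)) = 2 + (Z + 20) = 2 + (20 + Z) = 22 + Z)
(T(K(-5)) + j(R(0), 11))**2 = (26*4 + 12)**2 = (104 + 12)**2 = 116**2 = 13456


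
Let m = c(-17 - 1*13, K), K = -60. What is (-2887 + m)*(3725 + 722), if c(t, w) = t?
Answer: -12971899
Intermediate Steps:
m = -30 (m = -17 - 1*13 = -17 - 13 = -30)
(-2887 + m)*(3725 + 722) = (-2887 - 30)*(3725 + 722) = -2917*4447 = -12971899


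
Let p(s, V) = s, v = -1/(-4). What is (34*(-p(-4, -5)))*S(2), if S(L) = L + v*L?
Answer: 340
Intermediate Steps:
v = 1/4 (v = -1*(-1/4) = 1/4 ≈ 0.25000)
S(L) = 5*L/4 (S(L) = L + L/4 = 5*L/4)
(34*(-p(-4, -5)))*S(2) = (34*(-1*(-4)))*((5/4)*2) = (34*4)*(5/2) = 136*(5/2) = 340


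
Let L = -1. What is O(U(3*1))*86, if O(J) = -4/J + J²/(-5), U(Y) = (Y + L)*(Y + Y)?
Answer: -37582/15 ≈ -2505.5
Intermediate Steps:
U(Y) = 2*Y*(-1 + Y) (U(Y) = (Y - 1)*(Y + Y) = (-1 + Y)*(2*Y) = 2*Y*(-1 + Y))
O(J) = -4/J - J²/5 (O(J) = -4/J + J²*(-⅕) = -4/J - J²/5)
O(U(3*1))*86 = ((-20 - (2*(3*1)*(-1 + 3*1))³)/(5*((2*(3*1)*(-1 + 3*1)))))*86 = ((-20 - (2*3*(-1 + 3))³)/(5*((2*3*(-1 + 3)))))*86 = ((-20 - (2*3*2)³)/(5*((2*3*2))))*86 = ((⅕)*(-20 - 1*12³)/12)*86 = ((⅕)*(1/12)*(-20 - 1*1728))*86 = ((⅕)*(1/12)*(-20 - 1728))*86 = ((⅕)*(1/12)*(-1748))*86 = -437/15*86 = -37582/15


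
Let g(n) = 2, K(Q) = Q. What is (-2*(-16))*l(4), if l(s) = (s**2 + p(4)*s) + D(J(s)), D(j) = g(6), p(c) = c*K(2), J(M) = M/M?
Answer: 1600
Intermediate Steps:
J(M) = 1
p(c) = 2*c (p(c) = c*2 = 2*c)
D(j) = 2
l(s) = 2 + s**2 + 8*s (l(s) = (s**2 + (2*4)*s) + 2 = (s**2 + 8*s) + 2 = 2 + s**2 + 8*s)
(-2*(-16))*l(4) = (-2*(-16))*(2 + 4**2 + 8*4) = 32*(2 + 16 + 32) = 32*50 = 1600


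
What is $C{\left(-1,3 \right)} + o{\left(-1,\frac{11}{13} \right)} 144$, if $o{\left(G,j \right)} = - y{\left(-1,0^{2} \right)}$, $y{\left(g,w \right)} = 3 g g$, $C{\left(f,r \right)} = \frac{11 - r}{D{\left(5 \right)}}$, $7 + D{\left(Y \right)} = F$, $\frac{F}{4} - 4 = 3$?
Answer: $- \frac{9064}{21} \approx -431.62$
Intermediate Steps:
$F = 28$ ($F = 16 + 4 \cdot 3 = 16 + 12 = 28$)
$D{\left(Y \right)} = 21$ ($D{\left(Y \right)} = -7 + 28 = 21$)
$C{\left(f,r \right)} = \frac{11}{21} - \frac{r}{21}$ ($C{\left(f,r \right)} = \frac{11 - r}{21} = \left(11 - r\right) \frac{1}{21} = \frac{11}{21} - \frac{r}{21}$)
$y{\left(g,w \right)} = 3 g^{2}$
$o{\left(G,j \right)} = -3$ ($o{\left(G,j \right)} = - 3 \left(-1\right)^{2} = - 3 \cdot 1 = \left(-1\right) 3 = -3$)
$C{\left(-1,3 \right)} + o{\left(-1,\frac{11}{13} \right)} 144 = \left(\frac{11}{21} - \frac{1}{7}\right) - 432 = \frac{8}{21} - 432 = - \frac{9064}{21}$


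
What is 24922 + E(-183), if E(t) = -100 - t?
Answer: 25005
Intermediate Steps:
24922 + E(-183) = 24922 + (-100 - 1*(-183)) = 24922 + (-100 + 183) = 24922 + 83 = 25005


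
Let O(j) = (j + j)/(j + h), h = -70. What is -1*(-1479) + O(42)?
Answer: 1476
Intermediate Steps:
O(j) = 2*j/(-70 + j) (O(j) = (j + j)/(j - 70) = (2*j)/(-70 + j) = 2*j/(-70 + j))
-1*(-1479) + O(42) = -1*(-1479) + 2*42/(-70 + 42) = 1479 + 2*42/(-28) = 1479 + 2*42*(-1/28) = 1479 - 3 = 1476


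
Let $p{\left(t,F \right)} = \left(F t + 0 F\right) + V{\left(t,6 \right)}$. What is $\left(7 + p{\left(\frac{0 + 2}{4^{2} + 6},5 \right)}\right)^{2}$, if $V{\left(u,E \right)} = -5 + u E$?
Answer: $9$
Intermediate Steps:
$V{\left(u,E \right)} = -5 + E u$
$p{\left(t,F \right)} = -5 + 6 t + F t$ ($p{\left(t,F \right)} = \left(F t + 0 F\right) + \left(-5 + 6 t\right) = \left(F t + 0\right) + \left(-5 + 6 t\right) = F t + \left(-5 + 6 t\right) = -5 + 6 t + F t$)
$\left(7 + p{\left(\frac{0 + 2}{4^{2} + 6},5 \right)}\right)^{2} = \left(7 + \left(-5 + 6 \frac{0 + 2}{4^{2} + 6} + 5 \frac{0 + 2}{4^{2} + 6}\right)\right)^{2} = \left(7 + \left(-5 + 6 \frac{2}{16 + 6} + 5 \frac{2}{16 + 6}\right)\right)^{2} = \left(7 + \left(-5 + 6 \cdot \frac{2}{22} + 5 \cdot \frac{2}{22}\right)\right)^{2} = \left(7 + \left(-5 + 6 \cdot 2 \cdot \frac{1}{22} + 5 \cdot 2 \cdot \frac{1}{22}\right)\right)^{2} = \left(7 + \left(-5 + 6 \cdot \frac{1}{11} + 5 \cdot \frac{1}{11}\right)\right)^{2} = \left(7 + \left(-5 + \frac{6}{11} + \frac{5}{11}\right)\right)^{2} = \left(7 - 4\right)^{2} = 3^{2} = 9$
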